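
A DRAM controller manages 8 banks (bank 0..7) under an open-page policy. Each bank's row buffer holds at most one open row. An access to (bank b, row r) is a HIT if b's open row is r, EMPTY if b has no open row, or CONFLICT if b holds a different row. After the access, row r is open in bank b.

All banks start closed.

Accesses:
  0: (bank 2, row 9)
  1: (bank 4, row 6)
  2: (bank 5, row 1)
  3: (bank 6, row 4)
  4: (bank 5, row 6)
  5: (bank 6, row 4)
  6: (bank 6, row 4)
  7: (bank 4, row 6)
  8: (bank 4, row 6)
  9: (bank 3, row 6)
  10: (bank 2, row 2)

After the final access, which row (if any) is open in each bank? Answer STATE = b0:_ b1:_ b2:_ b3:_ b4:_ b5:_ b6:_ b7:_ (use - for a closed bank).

STATE = b0:- b1:- b2:2 b3:6 b4:6 b5:6 b6:4 b7:-

  [0] b2 r9: no row ⇒ E
  [1] b4 r6: no row ⇒ E
  [2] b5 r1: no row ⇒ E
  [3] b6 r4: no row ⇒ E
  [4] b5 r6: had r1 ⇒ C
  [5] b6 r4: had r4 ⇒ H
  [6] b6 r4: had r4 ⇒ H
  [7] b4 r6: had r6 ⇒ H
  [8] b4 r6: had r6 ⇒ H
  [9] b3 r6: no row ⇒ E
  [10] b2 r2: had r9 ⇒ C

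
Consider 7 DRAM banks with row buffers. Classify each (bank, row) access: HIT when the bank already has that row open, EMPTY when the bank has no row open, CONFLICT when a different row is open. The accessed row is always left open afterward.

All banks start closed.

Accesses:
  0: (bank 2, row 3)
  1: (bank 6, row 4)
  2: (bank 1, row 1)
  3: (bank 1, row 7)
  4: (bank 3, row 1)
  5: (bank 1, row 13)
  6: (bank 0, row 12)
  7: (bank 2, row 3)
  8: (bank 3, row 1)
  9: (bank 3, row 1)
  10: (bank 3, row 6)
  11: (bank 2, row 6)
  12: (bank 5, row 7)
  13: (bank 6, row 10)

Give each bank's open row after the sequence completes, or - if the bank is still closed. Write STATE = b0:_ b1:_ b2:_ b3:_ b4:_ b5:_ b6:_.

step 0: bank2 None->3 [EMPTY]
step 1: bank6 None->4 [EMPTY]
step 2: bank1 None->1 [EMPTY]
step 3: bank1 1->7 [CONFLICT]
step 4: bank3 None->1 [EMPTY]
step 5: bank1 7->13 [CONFLICT]
step 6: bank0 None->12 [EMPTY]
step 7: bank2 3->3 [HIT]
step 8: bank3 1->1 [HIT]
step 9: bank3 1->1 [HIT]
step 10: bank3 1->6 [CONFLICT]
step 11: bank2 3->6 [CONFLICT]
step 12: bank5 None->7 [EMPTY]
step 13: bank6 4->10 [CONFLICT]

STATE = b0:12 b1:13 b2:6 b3:6 b4:- b5:7 b6:10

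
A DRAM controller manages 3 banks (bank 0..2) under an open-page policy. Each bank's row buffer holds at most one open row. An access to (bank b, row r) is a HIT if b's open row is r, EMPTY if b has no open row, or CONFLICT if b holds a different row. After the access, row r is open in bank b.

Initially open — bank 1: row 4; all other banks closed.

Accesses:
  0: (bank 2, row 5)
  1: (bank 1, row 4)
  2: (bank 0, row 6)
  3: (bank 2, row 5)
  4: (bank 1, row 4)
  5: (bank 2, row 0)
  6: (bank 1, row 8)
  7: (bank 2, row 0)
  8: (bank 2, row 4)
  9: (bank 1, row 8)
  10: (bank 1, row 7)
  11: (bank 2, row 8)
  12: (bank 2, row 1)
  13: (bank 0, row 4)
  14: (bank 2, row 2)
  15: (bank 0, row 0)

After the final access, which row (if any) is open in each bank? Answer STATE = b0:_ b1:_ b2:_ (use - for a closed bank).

step 0: bank2 None->5 [EMPTY]
step 1: bank1 4->4 [HIT]
step 2: bank0 None->6 [EMPTY]
step 3: bank2 5->5 [HIT]
step 4: bank1 4->4 [HIT]
step 5: bank2 5->0 [CONFLICT]
step 6: bank1 4->8 [CONFLICT]
step 7: bank2 0->0 [HIT]
step 8: bank2 0->4 [CONFLICT]
step 9: bank1 8->8 [HIT]
step 10: bank1 8->7 [CONFLICT]
step 11: bank2 4->8 [CONFLICT]
step 12: bank2 8->1 [CONFLICT]
step 13: bank0 6->4 [CONFLICT]
step 14: bank2 1->2 [CONFLICT]
step 15: bank0 4->0 [CONFLICT]

STATE = b0:0 b1:7 b2:2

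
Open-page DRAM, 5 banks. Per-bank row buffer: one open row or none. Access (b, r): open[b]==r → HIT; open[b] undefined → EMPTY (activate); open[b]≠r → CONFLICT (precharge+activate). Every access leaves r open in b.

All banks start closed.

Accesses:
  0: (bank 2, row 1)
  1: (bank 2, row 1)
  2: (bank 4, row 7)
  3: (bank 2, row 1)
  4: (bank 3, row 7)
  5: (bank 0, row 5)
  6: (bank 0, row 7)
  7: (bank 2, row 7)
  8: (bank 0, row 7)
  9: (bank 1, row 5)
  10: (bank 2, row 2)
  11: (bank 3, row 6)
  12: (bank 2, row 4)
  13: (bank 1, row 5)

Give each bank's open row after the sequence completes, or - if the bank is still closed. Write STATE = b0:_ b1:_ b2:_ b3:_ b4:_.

  [0] b2 r1: no row ⇒ E
  [1] b2 r1: had r1 ⇒ H
  [2] b4 r7: no row ⇒ E
  [3] b2 r1: had r1 ⇒ H
  [4] b3 r7: no row ⇒ E
  [5] b0 r5: no row ⇒ E
  [6] b0 r7: had r5 ⇒ C
  [7] b2 r7: had r1 ⇒ C
  [8] b0 r7: had r7 ⇒ H
  [9] b1 r5: no row ⇒ E
  [10] b2 r2: had r7 ⇒ C
  [11] b3 r6: had r7 ⇒ C
  [12] b2 r4: had r2 ⇒ C
  [13] b1 r5: had r5 ⇒ H

STATE = b0:7 b1:5 b2:4 b3:6 b4:7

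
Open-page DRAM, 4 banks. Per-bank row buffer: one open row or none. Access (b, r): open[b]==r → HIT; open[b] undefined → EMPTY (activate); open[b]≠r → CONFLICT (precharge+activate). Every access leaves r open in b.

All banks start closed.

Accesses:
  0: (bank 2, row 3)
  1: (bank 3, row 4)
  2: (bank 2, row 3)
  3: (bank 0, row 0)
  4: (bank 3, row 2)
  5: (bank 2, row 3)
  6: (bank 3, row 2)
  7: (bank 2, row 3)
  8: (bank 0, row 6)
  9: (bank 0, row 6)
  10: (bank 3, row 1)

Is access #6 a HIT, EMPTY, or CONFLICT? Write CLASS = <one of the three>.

CLASS = HIT

  [0] b2 r3: no row ⇒ E
  [1] b3 r4: no row ⇒ E
  [2] b2 r3: had r3 ⇒ H
  [3] b0 r0: no row ⇒ E
  [4] b3 r2: had r4 ⇒ C
  [5] b2 r3: had r3 ⇒ H
  [6] b3 r2: had r2 ⇒ H
  [7] b2 r3: had r3 ⇒ H
  [8] b0 r6: had r0 ⇒ C
  [9] b0 r6: had r6 ⇒ H
  [10] b3 r1: had r2 ⇒ C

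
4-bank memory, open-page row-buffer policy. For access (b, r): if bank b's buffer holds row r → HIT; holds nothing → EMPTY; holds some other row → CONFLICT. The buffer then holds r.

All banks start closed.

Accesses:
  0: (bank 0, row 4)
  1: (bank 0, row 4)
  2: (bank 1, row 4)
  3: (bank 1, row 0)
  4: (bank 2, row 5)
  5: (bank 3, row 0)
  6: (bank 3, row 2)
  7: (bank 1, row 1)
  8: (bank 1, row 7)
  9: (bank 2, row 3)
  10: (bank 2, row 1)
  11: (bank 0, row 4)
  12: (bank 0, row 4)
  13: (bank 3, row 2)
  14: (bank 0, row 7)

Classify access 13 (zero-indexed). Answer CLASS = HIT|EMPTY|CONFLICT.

CLASS = HIT

0: bank 0 row 4 — prev None → EMPTY
1: bank 0 row 4 — prev 4 → HIT
2: bank 1 row 4 — prev None → EMPTY
3: bank 1 row 0 — prev 4 → CONFLICT
4: bank 2 row 5 — prev None → EMPTY
5: bank 3 row 0 — prev None → EMPTY
6: bank 3 row 2 — prev 0 → CONFLICT
7: bank 1 row 1 — prev 0 → CONFLICT
8: bank 1 row 7 — prev 1 → CONFLICT
9: bank 2 row 3 — prev 5 → CONFLICT
10: bank 2 row 1 — prev 3 → CONFLICT
11: bank 0 row 4 — prev 4 → HIT
12: bank 0 row 4 — prev 4 → HIT
13: bank 3 row 2 — prev 2 → HIT
14: bank 0 row 7 — prev 4 → CONFLICT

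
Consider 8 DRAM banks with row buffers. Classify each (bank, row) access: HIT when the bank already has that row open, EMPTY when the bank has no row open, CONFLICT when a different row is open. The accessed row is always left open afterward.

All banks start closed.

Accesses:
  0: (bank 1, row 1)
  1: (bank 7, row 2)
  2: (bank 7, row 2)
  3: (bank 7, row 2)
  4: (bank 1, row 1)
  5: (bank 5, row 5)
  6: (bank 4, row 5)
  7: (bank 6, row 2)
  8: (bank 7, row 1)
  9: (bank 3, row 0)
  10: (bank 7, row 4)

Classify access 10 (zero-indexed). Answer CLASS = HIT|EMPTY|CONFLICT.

CLASS = CONFLICT

#0 (1,1) E
#1 (7,2) E
#2 (7,2) H  (was 2)
#3 (7,2) H  (was 2)
#4 (1,1) H  (was 1)
#5 (5,5) E
#6 (4,5) E
#7 (6,2) E
#8 (7,1) C  (was 2)
#9 (3,0) E
#10 (7,4) C  (was 1)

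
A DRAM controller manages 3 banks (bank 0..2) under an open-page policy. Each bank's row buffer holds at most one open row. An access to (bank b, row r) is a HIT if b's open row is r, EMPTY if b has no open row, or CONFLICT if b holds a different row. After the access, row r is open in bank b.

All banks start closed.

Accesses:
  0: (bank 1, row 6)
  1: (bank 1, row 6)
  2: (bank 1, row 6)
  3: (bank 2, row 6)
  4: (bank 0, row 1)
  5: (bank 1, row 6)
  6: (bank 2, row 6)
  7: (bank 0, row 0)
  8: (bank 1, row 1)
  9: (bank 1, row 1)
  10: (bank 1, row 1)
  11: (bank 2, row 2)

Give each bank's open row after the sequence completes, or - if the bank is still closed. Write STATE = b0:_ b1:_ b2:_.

STATE = b0:0 b1:1 b2:2

step 0: bank1 None->6 [EMPTY]
step 1: bank1 6->6 [HIT]
step 2: bank1 6->6 [HIT]
step 3: bank2 None->6 [EMPTY]
step 4: bank0 None->1 [EMPTY]
step 5: bank1 6->6 [HIT]
step 6: bank2 6->6 [HIT]
step 7: bank0 1->0 [CONFLICT]
step 8: bank1 6->1 [CONFLICT]
step 9: bank1 1->1 [HIT]
step 10: bank1 1->1 [HIT]
step 11: bank2 6->2 [CONFLICT]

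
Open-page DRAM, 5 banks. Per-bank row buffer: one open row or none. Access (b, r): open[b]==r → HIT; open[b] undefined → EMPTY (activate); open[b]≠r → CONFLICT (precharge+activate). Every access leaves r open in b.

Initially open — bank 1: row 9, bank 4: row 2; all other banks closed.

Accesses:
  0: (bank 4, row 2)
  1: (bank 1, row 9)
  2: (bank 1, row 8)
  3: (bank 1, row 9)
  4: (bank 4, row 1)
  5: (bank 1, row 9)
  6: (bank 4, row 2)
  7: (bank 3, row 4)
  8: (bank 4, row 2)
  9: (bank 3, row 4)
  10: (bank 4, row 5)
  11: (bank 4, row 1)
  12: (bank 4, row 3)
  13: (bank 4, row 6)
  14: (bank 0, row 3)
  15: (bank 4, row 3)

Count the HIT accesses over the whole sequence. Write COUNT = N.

COUNT = 5

step 0: bank4 2->2 [HIT]
step 1: bank1 9->9 [HIT]
step 2: bank1 9->8 [CONFLICT]
step 3: bank1 8->9 [CONFLICT]
step 4: bank4 2->1 [CONFLICT]
step 5: bank1 9->9 [HIT]
step 6: bank4 1->2 [CONFLICT]
step 7: bank3 None->4 [EMPTY]
step 8: bank4 2->2 [HIT]
step 9: bank3 4->4 [HIT]
step 10: bank4 2->5 [CONFLICT]
step 11: bank4 5->1 [CONFLICT]
step 12: bank4 1->3 [CONFLICT]
step 13: bank4 3->6 [CONFLICT]
step 14: bank0 None->3 [EMPTY]
step 15: bank4 6->3 [CONFLICT]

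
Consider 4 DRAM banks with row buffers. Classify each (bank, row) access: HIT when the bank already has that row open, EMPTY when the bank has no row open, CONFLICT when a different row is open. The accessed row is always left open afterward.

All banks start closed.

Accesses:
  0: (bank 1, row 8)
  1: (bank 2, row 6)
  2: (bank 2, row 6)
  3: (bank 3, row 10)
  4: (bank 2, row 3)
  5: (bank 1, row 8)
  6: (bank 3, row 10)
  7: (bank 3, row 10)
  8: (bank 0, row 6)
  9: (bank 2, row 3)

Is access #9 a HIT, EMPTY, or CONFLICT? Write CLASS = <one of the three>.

step 0: bank1 None->8 [EMPTY]
step 1: bank2 None->6 [EMPTY]
step 2: bank2 6->6 [HIT]
step 3: bank3 None->10 [EMPTY]
step 4: bank2 6->3 [CONFLICT]
step 5: bank1 8->8 [HIT]
step 6: bank3 10->10 [HIT]
step 7: bank3 10->10 [HIT]
step 8: bank0 None->6 [EMPTY]
step 9: bank2 3->3 [HIT]

CLASS = HIT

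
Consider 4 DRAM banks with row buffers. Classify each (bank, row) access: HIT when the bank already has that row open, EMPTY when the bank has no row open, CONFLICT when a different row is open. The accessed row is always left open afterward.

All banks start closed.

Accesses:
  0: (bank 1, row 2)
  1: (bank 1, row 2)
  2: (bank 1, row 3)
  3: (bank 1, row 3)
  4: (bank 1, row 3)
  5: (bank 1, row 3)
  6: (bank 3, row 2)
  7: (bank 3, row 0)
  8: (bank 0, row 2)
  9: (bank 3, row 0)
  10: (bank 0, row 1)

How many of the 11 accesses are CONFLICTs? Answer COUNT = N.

COUNT = 3

step 0: bank1 None->2 [EMPTY]
step 1: bank1 2->2 [HIT]
step 2: bank1 2->3 [CONFLICT]
step 3: bank1 3->3 [HIT]
step 4: bank1 3->3 [HIT]
step 5: bank1 3->3 [HIT]
step 6: bank3 None->2 [EMPTY]
step 7: bank3 2->0 [CONFLICT]
step 8: bank0 None->2 [EMPTY]
step 9: bank3 0->0 [HIT]
step 10: bank0 2->1 [CONFLICT]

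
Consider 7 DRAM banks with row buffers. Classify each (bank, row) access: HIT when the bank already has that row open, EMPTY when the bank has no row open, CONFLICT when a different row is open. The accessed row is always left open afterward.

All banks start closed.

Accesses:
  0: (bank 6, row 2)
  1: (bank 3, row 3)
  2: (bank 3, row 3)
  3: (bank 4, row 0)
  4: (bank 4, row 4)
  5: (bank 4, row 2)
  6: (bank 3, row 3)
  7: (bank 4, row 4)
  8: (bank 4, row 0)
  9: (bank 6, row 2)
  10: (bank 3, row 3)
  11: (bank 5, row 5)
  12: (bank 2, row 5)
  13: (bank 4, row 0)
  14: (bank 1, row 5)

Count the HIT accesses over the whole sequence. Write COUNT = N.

0: bank 6 row 2 — prev None → EMPTY
1: bank 3 row 3 — prev None → EMPTY
2: bank 3 row 3 — prev 3 → HIT
3: bank 4 row 0 — prev None → EMPTY
4: bank 4 row 4 — prev 0 → CONFLICT
5: bank 4 row 2 — prev 4 → CONFLICT
6: bank 3 row 3 — prev 3 → HIT
7: bank 4 row 4 — prev 2 → CONFLICT
8: bank 4 row 0 — prev 4 → CONFLICT
9: bank 6 row 2 — prev 2 → HIT
10: bank 3 row 3 — prev 3 → HIT
11: bank 5 row 5 — prev None → EMPTY
12: bank 2 row 5 — prev None → EMPTY
13: bank 4 row 0 — prev 0 → HIT
14: bank 1 row 5 — prev None → EMPTY

COUNT = 5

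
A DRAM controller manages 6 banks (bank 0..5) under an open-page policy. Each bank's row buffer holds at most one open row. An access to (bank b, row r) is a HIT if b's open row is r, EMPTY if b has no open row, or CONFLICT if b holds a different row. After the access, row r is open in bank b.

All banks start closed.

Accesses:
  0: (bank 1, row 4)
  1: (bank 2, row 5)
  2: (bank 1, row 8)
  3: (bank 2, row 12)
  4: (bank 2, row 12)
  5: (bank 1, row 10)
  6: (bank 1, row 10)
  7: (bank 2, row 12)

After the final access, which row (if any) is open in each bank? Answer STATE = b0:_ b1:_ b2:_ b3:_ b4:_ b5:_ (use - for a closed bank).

STATE = b0:- b1:10 b2:12 b3:- b4:- b5:-

step 0: bank1 None->4 [EMPTY]
step 1: bank2 None->5 [EMPTY]
step 2: bank1 4->8 [CONFLICT]
step 3: bank2 5->12 [CONFLICT]
step 4: bank2 12->12 [HIT]
step 5: bank1 8->10 [CONFLICT]
step 6: bank1 10->10 [HIT]
step 7: bank2 12->12 [HIT]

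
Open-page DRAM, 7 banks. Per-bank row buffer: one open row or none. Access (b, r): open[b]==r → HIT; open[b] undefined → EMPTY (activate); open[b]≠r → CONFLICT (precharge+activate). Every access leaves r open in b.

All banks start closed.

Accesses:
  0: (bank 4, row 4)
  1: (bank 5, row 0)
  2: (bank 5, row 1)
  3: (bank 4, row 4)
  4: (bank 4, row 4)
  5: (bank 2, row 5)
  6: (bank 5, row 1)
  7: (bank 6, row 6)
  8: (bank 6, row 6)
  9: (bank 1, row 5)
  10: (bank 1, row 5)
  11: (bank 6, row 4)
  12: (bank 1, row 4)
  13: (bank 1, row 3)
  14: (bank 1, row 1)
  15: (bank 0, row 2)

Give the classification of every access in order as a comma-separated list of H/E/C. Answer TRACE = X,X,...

TRACE = E,E,C,H,H,E,H,E,H,E,H,C,C,C,C,E

#0 (4,4) E
#1 (5,0) E
#2 (5,1) C  (was 0)
#3 (4,4) H  (was 4)
#4 (4,4) H  (was 4)
#5 (2,5) E
#6 (5,1) H  (was 1)
#7 (6,6) E
#8 (6,6) H  (was 6)
#9 (1,5) E
#10 (1,5) H  (was 5)
#11 (6,4) C  (was 6)
#12 (1,4) C  (was 5)
#13 (1,3) C  (was 4)
#14 (1,1) C  (was 3)
#15 (0,2) E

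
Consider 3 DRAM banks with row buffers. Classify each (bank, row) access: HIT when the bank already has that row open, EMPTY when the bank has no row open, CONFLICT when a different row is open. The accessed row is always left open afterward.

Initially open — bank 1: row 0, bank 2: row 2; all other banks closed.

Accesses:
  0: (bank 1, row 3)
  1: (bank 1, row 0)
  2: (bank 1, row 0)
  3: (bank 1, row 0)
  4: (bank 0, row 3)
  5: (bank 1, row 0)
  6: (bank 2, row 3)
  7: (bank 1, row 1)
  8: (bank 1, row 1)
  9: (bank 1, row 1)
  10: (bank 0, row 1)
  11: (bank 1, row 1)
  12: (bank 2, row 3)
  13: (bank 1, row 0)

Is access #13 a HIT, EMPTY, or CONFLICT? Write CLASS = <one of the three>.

0: bank 1 row 3 — prev 0 → CONFLICT
1: bank 1 row 0 — prev 3 → CONFLICT
2: bank 1 row 0 — prev 0 → HIT
3: bank 1 row 0 — prev 0 → HIT
4: bank 0 row 3 — prev None → EMPTY
5: bank 1 row 0 — prev 0 → HIT
6: bank 2 row 3 — prev 2 → CONFLICT
7: bank 1 row 1 — prev 0 → CONFLICT
8: bank 1 row 1 — prev 1 → HIT
9: bank 1 row 1 — prev 1 → HIT
10: bank 0 row 1 — prev 3 → CONFLICT
11: bank 1 row 1 — prev 1 → HIT
12: bank 2 row 3 — prev 3 → HIT
13: bank 1 row 0 — prev 1 → CONFLICT

CLASS = CONFLICT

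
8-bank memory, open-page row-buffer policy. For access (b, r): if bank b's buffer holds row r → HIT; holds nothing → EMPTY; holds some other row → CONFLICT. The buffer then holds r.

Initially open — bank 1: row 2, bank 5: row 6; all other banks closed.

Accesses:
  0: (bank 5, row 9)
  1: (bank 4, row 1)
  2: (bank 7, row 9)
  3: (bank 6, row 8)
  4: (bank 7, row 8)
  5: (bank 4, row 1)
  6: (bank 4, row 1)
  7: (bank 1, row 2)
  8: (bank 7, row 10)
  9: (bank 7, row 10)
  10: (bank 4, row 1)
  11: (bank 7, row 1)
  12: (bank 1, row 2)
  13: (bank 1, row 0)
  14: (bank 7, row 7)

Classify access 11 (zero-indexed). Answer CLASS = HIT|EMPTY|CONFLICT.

#0 (5,9) C  (was 6)
#1 (4,1) E
#2 (7,9) E
#3 (6,8) E
#4 (7,8) C  (was 9)
#5 (4,1) H  (was 1)
#6 (4,1) H  (was 1)
#7 (1,2) H  (was 2)
#8 (7,10) C  (was 8)
#9 (7,10) H  (was 10)
#10 (4,1) H  (was 1)
#11 (7,1) C  (was 10)
#12 (1,2) H  (was 2)
#13 (1,0) C  (was 2)
#14 (7,7) C  (was 1)

CLASS = CONFLICT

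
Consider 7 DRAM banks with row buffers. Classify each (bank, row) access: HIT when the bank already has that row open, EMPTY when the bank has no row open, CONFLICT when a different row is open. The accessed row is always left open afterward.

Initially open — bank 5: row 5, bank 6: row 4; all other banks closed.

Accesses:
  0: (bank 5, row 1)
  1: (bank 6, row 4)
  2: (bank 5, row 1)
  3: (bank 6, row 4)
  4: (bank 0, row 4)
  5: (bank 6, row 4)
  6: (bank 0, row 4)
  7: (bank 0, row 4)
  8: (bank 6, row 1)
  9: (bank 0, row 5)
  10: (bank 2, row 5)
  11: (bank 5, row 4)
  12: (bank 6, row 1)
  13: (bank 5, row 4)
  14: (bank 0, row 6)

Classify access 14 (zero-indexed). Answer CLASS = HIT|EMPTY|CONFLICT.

CLASS = CONFLICT

  [0] b5 r1: had r5 ⇒ C
  [1] b6 r4: had r4 ⇒ H
  [2] b5 r1: had r1 ⇒ H
  [3] b6 r4: had r4 ⇒ H
  [4] b0 r4: no row ⇒ E
  [5] b6 r4: had r4 ⇒ H
  [6] b0 r4: had r4 ⇒ H
  [7] b0 r4: had r4 ⇒ H
  [8] b6 r1: had r4 ⇒ C
  [9] b0 r5: had r4 ⇒ C
  [10] b2 r5: no row ⇒ E
  [11] b5 r4: had r1 ⇒ C
  [12] b6 r1: had r1 ⇒ H
  [13] b5 r4: had r4 ⇒ H
  [14] b0 r6: had r5 ⇒ C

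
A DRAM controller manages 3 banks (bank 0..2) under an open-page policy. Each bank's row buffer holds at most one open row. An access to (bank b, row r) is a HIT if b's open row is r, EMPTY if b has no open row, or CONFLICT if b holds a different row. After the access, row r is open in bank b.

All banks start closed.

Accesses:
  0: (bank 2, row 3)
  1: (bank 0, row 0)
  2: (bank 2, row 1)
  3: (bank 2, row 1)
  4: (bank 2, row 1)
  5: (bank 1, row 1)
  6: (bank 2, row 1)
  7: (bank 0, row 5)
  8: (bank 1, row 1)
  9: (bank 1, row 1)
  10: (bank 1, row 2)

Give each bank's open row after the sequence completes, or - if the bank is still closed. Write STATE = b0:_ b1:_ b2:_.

STATE = b0:5 b1:2 b2:1

  [0] b2 r3: no row ⇒ E
  [1] b0 r0: no row ⇒ E
  [2] b2 r1: had r3 ⇒ C
  [3] b2 r1: had r1 ⇒ H
  [4] b2 r1: had r1 ⇒ H
  [5] b1 r1: no row ⇒ E
  [6] b2 r1: had r1 ⇒ H
  [7] b0 r5: had r0 ⇒ C
  [8] b1 r1: had r1 ⇒ H
  [9] b1 r1: had r1 ⇒ H
  [10] b1 r2: had r1 ⇒ C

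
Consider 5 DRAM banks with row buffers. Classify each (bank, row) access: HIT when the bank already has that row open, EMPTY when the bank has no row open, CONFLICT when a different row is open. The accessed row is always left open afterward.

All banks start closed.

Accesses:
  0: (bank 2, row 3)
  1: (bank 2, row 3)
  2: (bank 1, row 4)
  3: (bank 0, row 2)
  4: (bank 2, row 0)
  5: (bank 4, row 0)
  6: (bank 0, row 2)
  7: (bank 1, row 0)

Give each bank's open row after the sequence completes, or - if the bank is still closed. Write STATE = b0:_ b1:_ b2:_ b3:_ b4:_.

STATE = b0:2 b1:0 b2:0 b3:- b4:0

step 0: bank2 None->3 [EMPTY]
step 1: bank2 3->3 [HIT]
step 2: bank1 None->4 [EMPTY]
step 3: bank0 None->2 [EMPTY]
step 4: bank2 3->0 [CONFLICT]
step 5: bank4 None->0 [EMPTY]
step 6: bank0 2->2 [HIT]
step 7: bank1 4->0 [CONFLICT]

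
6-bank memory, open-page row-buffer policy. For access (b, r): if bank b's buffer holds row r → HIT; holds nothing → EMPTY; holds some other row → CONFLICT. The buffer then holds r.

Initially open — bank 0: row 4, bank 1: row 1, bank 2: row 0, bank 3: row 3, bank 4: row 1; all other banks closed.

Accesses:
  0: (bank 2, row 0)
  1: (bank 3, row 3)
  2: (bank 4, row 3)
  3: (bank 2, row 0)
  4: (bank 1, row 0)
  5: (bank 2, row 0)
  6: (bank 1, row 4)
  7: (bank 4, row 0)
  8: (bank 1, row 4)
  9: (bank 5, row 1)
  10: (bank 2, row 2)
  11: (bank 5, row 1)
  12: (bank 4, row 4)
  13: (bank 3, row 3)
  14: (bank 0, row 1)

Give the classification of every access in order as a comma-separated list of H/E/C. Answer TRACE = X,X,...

TRACE = H,H,C,H,C,H,C,C,H,E,C,H,C,H,C

#0 (2,0) H  (was 0)
#1 (3,3) H  (was 3)
#2 (4,3) C  (was 1)
#3 (2,0) H  (was 0)
#4 (1,0) C  (was 1)
#5 (2,0) H  (was 0)
#6 (1,4) C  (was 0)
#7 (4,0) C  (was 3)
#8 (1,4) H  (was 4)
#9 (5,1) E
#10 (2,2) C  (was 0)
#11 (5,1) H  (was 1)
#12 (4,4) C  (was 0)
#13 (3,3) H  (was 3)
#14 (0,1) C  (was 4)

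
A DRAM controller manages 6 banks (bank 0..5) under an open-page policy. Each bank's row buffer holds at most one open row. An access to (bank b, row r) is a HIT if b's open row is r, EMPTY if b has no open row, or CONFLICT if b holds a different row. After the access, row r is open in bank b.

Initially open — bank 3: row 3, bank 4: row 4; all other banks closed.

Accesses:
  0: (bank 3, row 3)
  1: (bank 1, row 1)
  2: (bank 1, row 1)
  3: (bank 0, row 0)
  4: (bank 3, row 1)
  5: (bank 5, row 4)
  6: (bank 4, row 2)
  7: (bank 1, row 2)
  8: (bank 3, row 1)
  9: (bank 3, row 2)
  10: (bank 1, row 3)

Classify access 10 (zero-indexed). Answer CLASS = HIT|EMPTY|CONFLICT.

CLASS = CONFLICT

  [0] b3 r3: had r3 ⇒ H
  [1] b1 r1: no row ⇒ E
  [2] b1 r1: had r1 ⇒ H
  [3] b0 r0: no row ⇒ E
  [4] b3 r1: had r3 ⇒ C
  [5] b5 r4: no row ⇒ E
  [6] b4 r2: had r4 ⇒ C
  [7] b1 r2: had r1 ⇒ C
  [8] b3 r1: had r1 ⇒ H
  [9] b3 r2: had r1 ⇒ C
  [10] b1 r3: had r2 ⇒ C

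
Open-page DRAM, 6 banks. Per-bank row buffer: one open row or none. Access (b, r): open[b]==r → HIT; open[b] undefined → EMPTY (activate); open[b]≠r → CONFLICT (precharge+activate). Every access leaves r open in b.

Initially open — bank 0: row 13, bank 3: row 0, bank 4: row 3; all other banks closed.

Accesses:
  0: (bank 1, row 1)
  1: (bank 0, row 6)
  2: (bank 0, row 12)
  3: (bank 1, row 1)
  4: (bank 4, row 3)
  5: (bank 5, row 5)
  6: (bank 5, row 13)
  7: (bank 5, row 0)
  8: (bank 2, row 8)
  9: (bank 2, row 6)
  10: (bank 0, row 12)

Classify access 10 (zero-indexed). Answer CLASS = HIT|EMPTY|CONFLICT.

CLASS = HIT

#0 (1,1) E
#1 (0,6) C  (was 13)
#2 (0,12) C  (was 6)
#3 (1,1) H  (was 1)
#4 (4,3) H  (was 3)
#5 (5,5) E
#6 (5,13) C  (was 5)
#7 (5,0) C  (was 13)
#8 (2,8) E
#9 (2,6) C  (was 8)
#10 (0,12) H  (was 12)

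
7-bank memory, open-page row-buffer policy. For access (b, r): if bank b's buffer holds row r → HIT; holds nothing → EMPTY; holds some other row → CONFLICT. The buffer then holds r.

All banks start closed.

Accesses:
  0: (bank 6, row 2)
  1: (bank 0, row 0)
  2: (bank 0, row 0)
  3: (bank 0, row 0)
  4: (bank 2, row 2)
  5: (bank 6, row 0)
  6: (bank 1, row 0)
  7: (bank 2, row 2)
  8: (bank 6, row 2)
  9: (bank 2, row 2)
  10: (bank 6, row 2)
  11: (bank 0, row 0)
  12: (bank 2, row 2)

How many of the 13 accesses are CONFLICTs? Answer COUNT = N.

#0 (6,2) E
#1 (0,0) E
#2 (0,0) H  (was 0)
#3 (0,0) H  (was 0)
#4 (2,2) E
#5 (6,0) C  (was 2)
#6 (1,0) E
#7 (2,2) H  (was 2)
#8 (6,2) C  (was 0)
#9 (2,2) H  (was 2)
#10 (6,2) H  (was 2)
#11 (0,0) H  (was 0)
#12 (2,2) H  (was 2)

COUNT = 2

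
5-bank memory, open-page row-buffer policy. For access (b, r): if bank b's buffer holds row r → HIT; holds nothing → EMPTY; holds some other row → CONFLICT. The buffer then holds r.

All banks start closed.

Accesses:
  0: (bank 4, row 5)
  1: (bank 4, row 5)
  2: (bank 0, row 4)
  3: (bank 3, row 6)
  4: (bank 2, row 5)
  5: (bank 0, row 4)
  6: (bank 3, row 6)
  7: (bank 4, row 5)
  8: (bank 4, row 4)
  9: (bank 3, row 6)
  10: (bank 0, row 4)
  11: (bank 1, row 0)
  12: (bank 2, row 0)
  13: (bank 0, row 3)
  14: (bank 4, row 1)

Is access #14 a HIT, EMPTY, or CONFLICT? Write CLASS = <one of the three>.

#0 (4,5) E
#1 (4,5) H  (was 5)
#2 (0,4) E
#3 (3,6) E
#4 (2,5) E
#5 (0,4) H  (was 4)
#6 (3,6) H  (was 6)
#7 (4,5) H  (was 5)
#8 (4,4) C  (was 5)
#9 (3,6) H  (was 6)
#10 (0,4) H  (was 4)
#11 (1,0) E
#12 (2,0) C  (was 5)
#13 (0,3) C  (was 4)
#14 (4,1) C  (was 4)

CLASS = CONFLICT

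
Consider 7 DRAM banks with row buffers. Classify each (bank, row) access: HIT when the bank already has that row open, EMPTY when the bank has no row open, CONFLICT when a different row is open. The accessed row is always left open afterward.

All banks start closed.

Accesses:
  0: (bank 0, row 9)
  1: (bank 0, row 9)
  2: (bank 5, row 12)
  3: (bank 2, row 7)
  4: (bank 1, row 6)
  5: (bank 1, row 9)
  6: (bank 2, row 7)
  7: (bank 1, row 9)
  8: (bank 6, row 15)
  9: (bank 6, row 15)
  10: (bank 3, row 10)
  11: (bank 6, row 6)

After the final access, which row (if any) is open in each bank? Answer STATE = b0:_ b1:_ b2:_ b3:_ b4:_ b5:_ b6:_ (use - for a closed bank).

step 0: bank0 None->9 [EMPTY]
step 1: bank0 9->9 [HIT]
step 2: bank5 None->12 [EMPTY]
step 3: bank2 None->7 [EMPTY]
step 4: bank1 None->6 [EMPTY]
step 5: bank1 6->9 [CONFLICT]
step 6: bank2 7->7 [HIT]
step 7: bank1 9->9 [HIT]
step 8: bank6 None->15 [EMPTY]
step 9: bank6 15->15 [HIT]
step 10: bank3 None->10 [EMPTY]
step 11: bank6 15->6 [CONFLICT]

STATE = b0:9 b1:9 b2:7 b3:10 b4:- b5:12 b6:6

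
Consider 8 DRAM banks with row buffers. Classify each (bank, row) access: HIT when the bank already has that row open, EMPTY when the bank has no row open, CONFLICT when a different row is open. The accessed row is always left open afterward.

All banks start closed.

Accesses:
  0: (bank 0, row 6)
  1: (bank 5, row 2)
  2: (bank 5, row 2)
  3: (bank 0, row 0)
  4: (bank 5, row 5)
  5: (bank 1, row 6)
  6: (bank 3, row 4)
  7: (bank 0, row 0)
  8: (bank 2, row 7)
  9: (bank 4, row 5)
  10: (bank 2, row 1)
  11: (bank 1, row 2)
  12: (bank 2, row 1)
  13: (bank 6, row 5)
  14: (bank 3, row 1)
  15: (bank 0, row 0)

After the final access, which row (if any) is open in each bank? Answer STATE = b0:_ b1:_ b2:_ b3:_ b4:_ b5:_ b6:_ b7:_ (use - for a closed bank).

step 0: bank0 None->6 [EMPTY]
step 1: bank5 None->2 [EMPTY]
step 2: bank5 2->2 [HIT]
step 3: bank0 6->0 [CONFLICT]
step 4: bank5 2->5 [CONFLICT]
step 5: bank1 None->6 [EMPTY]
step 6: bank3 None->4 [EMPTY]
step 7: bank0 0->0 [HIT]
step 8: bank2 None->7 [EMPTY]
step 9: bank4 None->5 [EMPTY]
step 10: bank2 7->1 [CONFLICT]
step 11: bank1 6->2 [CONFLICT]
step 12: bank2 1->1 [HIT]
step 13: bank6 None->5 [EMPTY]
step 14: bank3 4->1 [CONFLICT]
step 15: bank0 0->0 [HIT]

STATE = b0:0 b1:2 b2:1 b3:1 b4:5 b5:5 b6:5 b7:-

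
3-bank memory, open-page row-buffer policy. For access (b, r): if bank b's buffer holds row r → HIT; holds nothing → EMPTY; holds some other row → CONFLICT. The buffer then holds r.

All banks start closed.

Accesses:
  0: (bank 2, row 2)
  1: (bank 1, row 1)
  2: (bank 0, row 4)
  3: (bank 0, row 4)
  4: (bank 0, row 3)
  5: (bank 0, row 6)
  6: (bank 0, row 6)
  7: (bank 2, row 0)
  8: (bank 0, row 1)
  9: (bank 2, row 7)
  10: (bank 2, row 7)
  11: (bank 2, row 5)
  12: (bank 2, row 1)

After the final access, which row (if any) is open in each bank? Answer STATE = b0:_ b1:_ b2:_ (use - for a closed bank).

STATE = b0:1 b1:1 b2:1

0: bank 2 row 2 — prev None → EMPTY
1: bank 1 row 1 — prev None → EMPTY
2: bank 0 row 4 — prev None → EMPTY
3: bank 0 row 4 — prev 4 → HIT
4: bank 0 row 3 — prev 4 → CONFLICT
5: bank 0 row 6 — prev 3 → CONFLICT
6: bank 0 row 6 — prev 6 → HIT
7: bank 2 row 0 — prev 2 → CONFLICT
8: bank 0 row 1 — prev 6 → CONFLICT
9: bank 2 row 7 — prev 0 → CONFLICT
10: bank 2 row 7 — prev 7 → HIT
11: bank 2 row 5 — prev 7 → CONFLICT
12: bank 2 row 1 — prev 5 → CONFLICT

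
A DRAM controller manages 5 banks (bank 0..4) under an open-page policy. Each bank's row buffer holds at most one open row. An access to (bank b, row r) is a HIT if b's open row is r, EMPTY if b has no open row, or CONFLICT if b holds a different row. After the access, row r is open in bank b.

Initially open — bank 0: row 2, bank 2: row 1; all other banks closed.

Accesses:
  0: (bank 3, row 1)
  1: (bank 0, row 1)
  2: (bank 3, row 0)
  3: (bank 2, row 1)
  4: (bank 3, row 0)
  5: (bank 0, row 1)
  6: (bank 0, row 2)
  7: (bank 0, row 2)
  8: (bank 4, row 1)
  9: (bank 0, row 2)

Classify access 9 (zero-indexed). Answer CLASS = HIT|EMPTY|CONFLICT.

CLASS = HIT

step 0: bank3 None->1 [EMPTY]
step 1: bank0 2->1 [CONFLICT]
step 2: bank3 1->0 [CONFLICT]
step 3: bank2 1->1 [HIT]
step 4: bank3 0->0 [HIT]
step 5: bank0 1->1 [HIT]
step 6: bank0 1->2 [CONFLICT]
step 7: bank0 2->2 [HIT]
step 8: bank4 None->1 [EMPTY]
step 9: bank0 2->2 [HIT]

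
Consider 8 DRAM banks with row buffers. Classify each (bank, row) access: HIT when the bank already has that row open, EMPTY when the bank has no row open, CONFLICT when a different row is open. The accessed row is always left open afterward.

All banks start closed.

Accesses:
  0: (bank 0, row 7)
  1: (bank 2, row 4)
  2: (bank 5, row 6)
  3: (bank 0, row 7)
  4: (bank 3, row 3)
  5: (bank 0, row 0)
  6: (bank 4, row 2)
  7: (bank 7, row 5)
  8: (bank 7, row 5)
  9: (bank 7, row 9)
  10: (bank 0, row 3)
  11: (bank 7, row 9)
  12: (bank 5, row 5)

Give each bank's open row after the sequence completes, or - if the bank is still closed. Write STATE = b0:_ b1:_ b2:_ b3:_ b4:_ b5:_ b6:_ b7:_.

STATE = b0:3 b1:- b2:4 b3:3 b4:2 b5:5 b6:- b7:9

0: bank 0 row 7 — prev None → EMPTY
1: bank 2 row 4 — prev None → EMPTY
2: bank 5 row 6 — prev None → EMPTY
3: bank 0 row 7 — prev 7 → HIT
4: bank 3 row 3 — prev None → EMPTY
5: bank 0 row 0 — prev 7 → CONFLICT
6: bank 4 row 2 — prev None → EMPTY
7: bank 7 row 5 — prev None → EMPTY
8: bank 7 row 5 — prev 5 → HIT
9: bank 7 row 9 — prev 5 → CONFLICT
10: bank 0 row 3 — prev 0 → CONFLICT
11: bank 7 row 9 — prev 9 → HIT
12: bank 5 row 5 — prev 6 → CONFLICT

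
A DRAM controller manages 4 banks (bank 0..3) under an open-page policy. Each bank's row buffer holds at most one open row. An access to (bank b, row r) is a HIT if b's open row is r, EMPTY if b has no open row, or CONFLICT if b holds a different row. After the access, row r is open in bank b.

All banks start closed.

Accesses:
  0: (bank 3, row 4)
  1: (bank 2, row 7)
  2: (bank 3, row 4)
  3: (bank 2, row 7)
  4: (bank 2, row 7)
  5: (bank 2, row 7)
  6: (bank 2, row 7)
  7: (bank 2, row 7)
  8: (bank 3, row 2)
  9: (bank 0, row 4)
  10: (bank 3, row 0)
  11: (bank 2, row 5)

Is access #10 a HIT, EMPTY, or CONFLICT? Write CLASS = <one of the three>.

  [0] b3 r4: no row ⇒ E
  [1] b2 r7: no row ⇒ E
  [2] b3 r4: had r4 ⇒ H
  [3] b2 r7: had r7 ⇒ H
  [4] b2 r7: had r7 ⇒ H
  [5] b2 r7: had r7 ⇒ H
  [6] b2 r7: had r7 ⇒ H
  [7] b2 r7: had r7 ⇒ H
  [8] b3 r2: had r4 ⇒ C
  [9] b0 r4: no row ⇒ E
  [10] b3 r0: had r2 ⇒ C
  [11] b2 r5: had r7 ⇒ C

CLASS = CONFLICT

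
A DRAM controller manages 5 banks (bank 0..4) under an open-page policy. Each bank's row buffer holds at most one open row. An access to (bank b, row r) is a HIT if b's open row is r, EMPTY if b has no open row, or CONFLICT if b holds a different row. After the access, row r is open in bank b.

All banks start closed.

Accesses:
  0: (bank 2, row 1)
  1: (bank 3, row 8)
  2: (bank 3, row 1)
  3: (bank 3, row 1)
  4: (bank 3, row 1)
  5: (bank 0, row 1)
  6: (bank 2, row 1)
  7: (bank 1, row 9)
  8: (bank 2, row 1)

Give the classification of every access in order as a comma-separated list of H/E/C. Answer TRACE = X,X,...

TRACE = E,E,C,H,H,E,H,E,H

  [0] b2 r1: no row ⇒ E
  [1] b3 r8: no row ⇒ E
  [2] b3 r1: had r8 ⇒ C
  [3] b3 r1: had r1 ⇒ H
  [4] b3 r1: had r1 ⇒ H
  [5] b0 r1: no row ⇒ E
  [6] b2 r1: had r1 ⇒ H
  [7] b1 r9: no row ⇒ E
  [8] b2 r1: had r1 ⇒ H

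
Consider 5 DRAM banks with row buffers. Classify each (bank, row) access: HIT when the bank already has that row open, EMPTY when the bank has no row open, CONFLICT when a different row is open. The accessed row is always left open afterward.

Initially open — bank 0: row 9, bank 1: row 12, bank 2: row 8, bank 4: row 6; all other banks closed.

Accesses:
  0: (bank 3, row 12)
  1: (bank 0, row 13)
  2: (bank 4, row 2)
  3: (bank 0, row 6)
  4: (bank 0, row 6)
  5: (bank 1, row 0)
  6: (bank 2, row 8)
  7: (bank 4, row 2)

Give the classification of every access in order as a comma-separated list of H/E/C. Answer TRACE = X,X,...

TRACE = E,C,C,C,H,C,H,H

step 0: bank3 None->12 [EMPTY]
step 1: bank0 9->13 [CONFLICT]
step 2: bank4 6->2 [CONFLICT]
step 3: bank0 13->6 [CONFLICT]
step 4: bank0 6->6 [HIT]
step 5: bank1 12->0 [CONFLICT]
step 6: bank2 8->8 [HIT]
step 7: bank4 2->2 [HIT]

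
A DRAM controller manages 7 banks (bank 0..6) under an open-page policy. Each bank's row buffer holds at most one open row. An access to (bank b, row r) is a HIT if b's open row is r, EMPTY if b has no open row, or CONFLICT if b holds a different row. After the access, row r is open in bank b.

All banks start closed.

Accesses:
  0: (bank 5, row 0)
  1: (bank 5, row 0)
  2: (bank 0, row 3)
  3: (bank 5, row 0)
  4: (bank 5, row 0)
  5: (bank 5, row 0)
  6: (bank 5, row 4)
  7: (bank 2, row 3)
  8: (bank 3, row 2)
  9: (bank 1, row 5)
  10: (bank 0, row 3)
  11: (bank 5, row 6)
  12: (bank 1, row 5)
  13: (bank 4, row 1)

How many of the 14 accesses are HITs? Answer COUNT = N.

0: bank 5 row 0 — prev None → EMPTY
1: bank 5 row 0 — prev 0 → HIT
2: bank 0 row 3 — prev None → EMPTY
3: bank 5 row 0 — prev 0 → HIT
4: bank 5 row 0 — prev 0 → HIT
5: bank 5 row 0 — prev 0 → HIT
6: bank 5 row 4 — prev 0 → CONFLICT
7: bank 2 row 3 — prev None → EMPTY
8: bank 3 row 2 — prev None → EMPTY
9: bank 1 row 5 — prev None → EMPTY
10: bank 0 row 3 — prev 3 → HIT
11: bank 5 row 6 — prev 4 → CONFLICT
12: bank 1 row 5 — prev 5 → HIT
13: bank 4 row 1 — prev None → EMPTY

COUNT = 6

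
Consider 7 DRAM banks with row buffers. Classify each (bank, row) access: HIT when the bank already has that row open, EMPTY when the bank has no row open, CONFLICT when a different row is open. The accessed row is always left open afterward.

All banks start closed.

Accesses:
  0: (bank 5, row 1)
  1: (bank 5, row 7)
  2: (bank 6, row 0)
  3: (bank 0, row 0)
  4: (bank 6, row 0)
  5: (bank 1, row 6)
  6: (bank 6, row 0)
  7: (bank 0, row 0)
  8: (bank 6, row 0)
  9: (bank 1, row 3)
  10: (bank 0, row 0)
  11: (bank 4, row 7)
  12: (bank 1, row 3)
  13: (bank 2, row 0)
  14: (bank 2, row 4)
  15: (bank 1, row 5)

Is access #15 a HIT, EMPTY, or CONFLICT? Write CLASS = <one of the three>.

  [0] b5 r1: no row ⇒ E
  [1] b5 r7: had r1 ⇒ C
  [2] b6 r0: no row ⇒ E
  [3] b0 r0: no row ⇒ E
  [4] b6 r0: had r0 ⇒ H
  [5] b1 r6: no row ⇒ E
  [6] b6 r0: had r0 ⇒ H
  [7] b0 r0: had r0 ⇒ H
  [8] b6 r0: had r0 ⇒ H
  [9] b1 r3: had r6 ⇒ C
  [10] b0 r0: had r0 ⇒ H
  [11] b4 r7: no row ⇒ E
  [12] b1 r3: had r3 ⇒ H
  [13] b2 r0: no row ⇒ E
  [14] b2 r4: had r0 ⇒ C
  [15] b1 r5: had r3 ⇒ C

CLASS = CONFLICT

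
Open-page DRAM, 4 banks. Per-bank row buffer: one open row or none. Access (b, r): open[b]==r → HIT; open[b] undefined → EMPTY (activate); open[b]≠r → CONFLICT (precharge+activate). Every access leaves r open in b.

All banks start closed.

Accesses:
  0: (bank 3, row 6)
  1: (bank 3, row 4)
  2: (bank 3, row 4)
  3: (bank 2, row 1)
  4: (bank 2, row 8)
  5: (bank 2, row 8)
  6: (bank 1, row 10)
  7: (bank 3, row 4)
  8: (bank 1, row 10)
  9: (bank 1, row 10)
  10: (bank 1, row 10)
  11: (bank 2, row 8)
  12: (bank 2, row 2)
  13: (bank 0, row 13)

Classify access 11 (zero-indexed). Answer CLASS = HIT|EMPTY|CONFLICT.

step 0: bank3 None->6 [EMPTY]
step 1: bank3 6->4 [CONFLICT]
step 2: bank3 4->4 [HIT]
step 3: bank2 None->1 [EMPTY]
step 4: bank2 1->8 [CONFLICT]
step 5: bank2 8->8 [HIT]
step 6: bank1 None->10 [EMPTY]
step 7: bank3 4->4 [HIT]
step 8: bank1 10->10 [HIT]
step 9: bank1 10->10 [HIT]
step 10: bank1 10->10 [HIT]
step 11: bank2 8->8 [HIT]
step 12: bank2 8->2 [CONFLICT]
step 13: bank0 None->13 [EMPTY]

CLASS = HIT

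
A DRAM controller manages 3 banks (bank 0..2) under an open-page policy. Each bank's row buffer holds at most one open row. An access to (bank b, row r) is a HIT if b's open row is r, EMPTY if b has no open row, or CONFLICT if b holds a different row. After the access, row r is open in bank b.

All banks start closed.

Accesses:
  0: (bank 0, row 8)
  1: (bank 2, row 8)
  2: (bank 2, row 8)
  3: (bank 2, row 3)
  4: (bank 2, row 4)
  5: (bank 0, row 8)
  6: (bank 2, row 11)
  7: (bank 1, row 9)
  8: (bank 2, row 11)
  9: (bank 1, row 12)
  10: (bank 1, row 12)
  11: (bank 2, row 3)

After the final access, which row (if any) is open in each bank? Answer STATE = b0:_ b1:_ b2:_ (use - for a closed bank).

STATE = b0:8 b1:12 b2:3

step 0: bank0 None->8 [EMPTY]
step 1: bank2 None->8 [EMPTY]
step 2: bank2 8->8 [HIT]
step 3: bank2 8->3 [CONFLICT]
step 4: bank2 3->4 [CONFLICT]
step 5: bank0 8->8 [HIT]
step 6: bank2 4->11 [CONFLICT]
step 7: bank1 None->9 [EMPTY]
step 8: bank2 11->11 [HIT]
step 9: bank1 9->12 [CONFLICT]
step 10: bank1 12->12 [HIT]
step 11: bank2 11->3 [CONFLICT]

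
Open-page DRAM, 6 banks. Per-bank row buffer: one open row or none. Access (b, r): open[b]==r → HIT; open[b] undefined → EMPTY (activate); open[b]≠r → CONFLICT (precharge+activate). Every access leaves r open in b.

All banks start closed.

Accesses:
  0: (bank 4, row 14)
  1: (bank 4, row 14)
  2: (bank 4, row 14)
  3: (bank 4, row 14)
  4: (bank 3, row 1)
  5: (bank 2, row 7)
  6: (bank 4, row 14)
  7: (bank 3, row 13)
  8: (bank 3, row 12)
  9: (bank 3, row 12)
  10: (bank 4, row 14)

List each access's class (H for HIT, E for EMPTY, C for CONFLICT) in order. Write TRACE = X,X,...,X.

TRACE = E,H,H,H,E,E,H,C,C,H,H

#0 (4,14) E
#1 (4,14) H  (was 14)
#2 (4,14) H  (was 14)
#3 (4,14) H  (was 14)
#4 (3,1) E
#5 (2,7) E
#6 (4,14) H  (was 14)
#7 (3,13) C  (was 1)
#8 (3,12) C  (was 13)
#9 (3,12) H  (was 12)
#10 (4,14) H  (was 14)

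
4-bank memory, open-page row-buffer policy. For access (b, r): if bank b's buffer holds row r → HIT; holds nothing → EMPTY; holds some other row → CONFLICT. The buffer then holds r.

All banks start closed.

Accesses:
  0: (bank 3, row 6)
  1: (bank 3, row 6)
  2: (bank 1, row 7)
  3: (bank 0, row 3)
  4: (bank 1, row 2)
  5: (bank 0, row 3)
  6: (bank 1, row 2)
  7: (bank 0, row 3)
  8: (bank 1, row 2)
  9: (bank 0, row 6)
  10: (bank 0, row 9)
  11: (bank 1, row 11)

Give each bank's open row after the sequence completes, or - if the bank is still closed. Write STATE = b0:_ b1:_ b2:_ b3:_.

step 0: bank3 None->6 [EMPTY]
step 1: bank3 6->6 [HIT]
step 2: bank1 None->7 [EMPTY]
step 3: bank0 None->3 [EMPTY]
step 4: bank1 7->2 [CONFLICT]
step 5: bank0 3->3 [HIT]
step 6: bank1 2->2 [HIT]
step 7: bank0 3->3 [HIT]
step 8: bank1 2->2 [HIT]
step 9: bank0 3->6 [CONFLICT]
step 10: bank0 6->9 [CONFLICT]
step 11: bank1 2->11 [CONFLICT]

STATE = b0:9 b1:11 b2:- b3:6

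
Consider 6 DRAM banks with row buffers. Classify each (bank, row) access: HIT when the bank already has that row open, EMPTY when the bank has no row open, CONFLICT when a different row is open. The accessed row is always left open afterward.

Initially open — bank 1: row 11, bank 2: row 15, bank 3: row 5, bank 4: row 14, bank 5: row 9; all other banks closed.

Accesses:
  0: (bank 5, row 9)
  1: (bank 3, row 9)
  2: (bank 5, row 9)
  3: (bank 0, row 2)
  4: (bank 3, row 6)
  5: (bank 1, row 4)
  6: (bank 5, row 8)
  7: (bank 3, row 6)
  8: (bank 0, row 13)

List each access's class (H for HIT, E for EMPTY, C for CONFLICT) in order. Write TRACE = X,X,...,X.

TRACE = H,C,H,E,C,C,C,H,C

step 0: bank5 9->9 [HIT]
step 1: bank3 5->9 [CONFLICT]
step 2: bank5 9->9 [HIT]
step 3: bank0 None->2 [EMPTY]
step 4: bank3 9->6 [CONFLICT]
step 5: bank1 11->4 [CONFLICT]
step 6: bank5 9->8 [CONFLICT]
step 7: bank3 6->6 [HIT]
step 8: bank0 2->13 [CONFLICT]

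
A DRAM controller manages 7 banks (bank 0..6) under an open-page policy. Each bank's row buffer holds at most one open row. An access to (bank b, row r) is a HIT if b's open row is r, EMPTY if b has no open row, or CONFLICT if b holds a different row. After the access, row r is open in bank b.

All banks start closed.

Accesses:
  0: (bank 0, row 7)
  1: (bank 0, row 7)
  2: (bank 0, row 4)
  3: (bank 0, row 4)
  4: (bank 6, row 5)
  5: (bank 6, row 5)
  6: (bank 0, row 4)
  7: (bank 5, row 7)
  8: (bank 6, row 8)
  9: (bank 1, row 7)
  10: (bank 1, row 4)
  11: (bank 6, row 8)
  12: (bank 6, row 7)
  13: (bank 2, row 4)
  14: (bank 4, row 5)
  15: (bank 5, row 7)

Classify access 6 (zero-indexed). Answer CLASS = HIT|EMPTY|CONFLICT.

step 0: bank0 None->7 [EMPTY]
step 1: bank0 7->7 [HIT]
step 2: bank0 7->4 [CONFLICT]
step 3: bank0 4->4 [HIT]
step 4: bank6 None->5 [EMPTY]
step 5: bank6 5->5 [HIT]
step 6: bank0 4->4 [HIT]
step 7: bank5 None->7 [EMPTY]
step 8: bank6 5->8 [CONFLICT]
step 9: bank1 None->7 [EMPTY]
step 10: bank1 7->4 [CONFLICT]
step 11: bank6 8->8 [HIT]
step 12: bank6 8->7 [CONFLICT]
step 13: bank2 None->4 [EMPTY]
step 14: bank4 None->5 [EMPTY]
step 15: bank5 7->7 [HIT]

CLASS = HIT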